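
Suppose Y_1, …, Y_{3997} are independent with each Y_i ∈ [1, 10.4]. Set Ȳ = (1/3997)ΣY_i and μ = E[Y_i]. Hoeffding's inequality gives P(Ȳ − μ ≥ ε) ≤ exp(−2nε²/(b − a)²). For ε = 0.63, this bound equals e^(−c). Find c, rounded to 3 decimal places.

c = 2nε²/(b − a)² = 2·3997·0.63² / 9.4² = 35.9079.

35.908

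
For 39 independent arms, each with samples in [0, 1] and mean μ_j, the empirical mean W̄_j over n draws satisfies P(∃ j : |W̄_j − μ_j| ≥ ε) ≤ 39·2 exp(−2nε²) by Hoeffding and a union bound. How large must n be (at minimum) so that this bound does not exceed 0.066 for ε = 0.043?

Need 2·39·exp(−2nε²) ≤ 0.066, i.e. exp(−2nε²) ≤ 0.066/78.
So 2nε² ≥ ln(78/0.066) = 7.074809.
Hence n ≥ 7.074809/(2·0.043²) = 1913.145.
The smallest integer n is 1914.

1914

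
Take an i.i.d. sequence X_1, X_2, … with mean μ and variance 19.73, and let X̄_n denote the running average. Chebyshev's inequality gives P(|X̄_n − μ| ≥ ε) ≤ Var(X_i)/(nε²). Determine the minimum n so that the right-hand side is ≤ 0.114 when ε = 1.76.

Require 19.73/(n·1.76²) ≤ 0.114, i.e. n ≥ 19.73/(0.114·1.76²) = 55.872.
The smallest integer n is 56.

56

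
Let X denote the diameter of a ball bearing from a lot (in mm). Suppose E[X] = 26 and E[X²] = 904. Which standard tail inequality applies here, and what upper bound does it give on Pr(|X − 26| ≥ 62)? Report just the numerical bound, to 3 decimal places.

0.059

The first two moments determine the variance, so Chebyshev's inequality is the sharpest standard bound available.
Var(X) = E[X²] − (E[X])² = 904 − 676 = 228.
Chebyshev's inequality: Pr(|X − μ| ≥ t) ≤ Var(X)/t² = 228/3844 = 0.0593.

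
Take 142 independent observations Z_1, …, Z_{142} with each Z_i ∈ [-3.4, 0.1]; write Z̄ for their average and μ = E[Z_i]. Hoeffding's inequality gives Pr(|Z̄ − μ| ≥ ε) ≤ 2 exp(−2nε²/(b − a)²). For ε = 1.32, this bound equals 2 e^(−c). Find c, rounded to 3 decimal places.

40.395

c = 2nε²/(b − a)² = 2·142·1.32² / 3.5² = 40.3952.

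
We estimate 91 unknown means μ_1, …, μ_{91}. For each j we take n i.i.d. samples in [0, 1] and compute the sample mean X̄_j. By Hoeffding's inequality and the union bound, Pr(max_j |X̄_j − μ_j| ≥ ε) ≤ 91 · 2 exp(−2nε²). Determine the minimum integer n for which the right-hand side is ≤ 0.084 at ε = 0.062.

Need 2·91·exp(−2nε²) ≤ 0.084, i.e. exp(−2nε²) ≤ 0.084/182.
So 2nε² ≥ ln(182/0.084) = 7.680945.
Hence n ≥ 7.680945/(2·0.062²) = 999.082.
The smallest integer n is 1000.

1000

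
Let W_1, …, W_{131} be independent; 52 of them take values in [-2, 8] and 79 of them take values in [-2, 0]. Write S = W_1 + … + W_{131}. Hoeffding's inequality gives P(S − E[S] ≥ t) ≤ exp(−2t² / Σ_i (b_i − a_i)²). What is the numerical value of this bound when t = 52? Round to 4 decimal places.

Σ(b_i − a_i)² = 52·10² + 79·2² = 5516.
Exponent = 2·52² / 5516 = 0.98042.
Bound = exp(−0.98042) = 0.37515.

0.3752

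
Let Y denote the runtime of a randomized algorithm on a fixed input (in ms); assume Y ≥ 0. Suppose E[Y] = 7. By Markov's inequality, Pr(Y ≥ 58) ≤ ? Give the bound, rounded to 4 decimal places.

Markov's inequality: for a non-negative random variable, Pr(Y ≥ a) ≤ E[Y]/a.
Here E[Y] = 7 and a = 58, so the bound is 7/58 = 0.1207.

0.1207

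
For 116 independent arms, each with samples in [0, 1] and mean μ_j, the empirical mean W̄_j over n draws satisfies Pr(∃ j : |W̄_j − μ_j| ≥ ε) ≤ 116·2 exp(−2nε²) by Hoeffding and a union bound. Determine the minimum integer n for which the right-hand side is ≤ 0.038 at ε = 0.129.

262

Need 2·116·exp(−2nε²) ≤ 0.038, i.e. exp(−2nε²) ≤ 0.038/232.
So 2nε² ≥ ln(232/0.038) = 8.716906.
Hence n ≥ 8.716906/(2·0.129²) = 261.911.
The smallest integer n is 262.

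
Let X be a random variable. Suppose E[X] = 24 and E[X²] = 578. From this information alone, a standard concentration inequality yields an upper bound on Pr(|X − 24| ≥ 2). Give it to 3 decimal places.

The first two moments determine the variance, so Chebyshev's inequality is the sharpest standard bound available.
Var(X) = E[X²] − (E[X])² = 578 − 576 = 2.
Chebyshev's inequality: Pr(|X − μ| ≥ t) ≤ Var(X)/t² = 2/4 = 0.5000.

0.500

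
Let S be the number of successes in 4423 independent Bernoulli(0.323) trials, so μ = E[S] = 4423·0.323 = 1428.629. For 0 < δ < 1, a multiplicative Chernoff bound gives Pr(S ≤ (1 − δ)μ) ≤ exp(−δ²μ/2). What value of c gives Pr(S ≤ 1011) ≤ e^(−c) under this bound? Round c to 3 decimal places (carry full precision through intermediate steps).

61.042

Write 1011 = (1 − δ)μ, so δ = 1 − 1011/1428.629 = 0.2923285…
Then the exponent is δ²μ/2 = (μ − 1011)²/(2μ) = 61.042434.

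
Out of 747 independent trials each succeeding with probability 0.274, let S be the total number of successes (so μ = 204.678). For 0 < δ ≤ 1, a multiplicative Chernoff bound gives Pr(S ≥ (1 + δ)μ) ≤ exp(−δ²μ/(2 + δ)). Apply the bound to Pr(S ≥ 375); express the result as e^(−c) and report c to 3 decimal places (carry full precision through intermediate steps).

50.044

Write 375 = (1 + δ)μ, so δ = 375/204.678 − 1 = 0.8321461…
Then the exponent is δ²μ/(2 + δ) = (375 − μ)² / (μ·(2 + δ)) = 50.044307.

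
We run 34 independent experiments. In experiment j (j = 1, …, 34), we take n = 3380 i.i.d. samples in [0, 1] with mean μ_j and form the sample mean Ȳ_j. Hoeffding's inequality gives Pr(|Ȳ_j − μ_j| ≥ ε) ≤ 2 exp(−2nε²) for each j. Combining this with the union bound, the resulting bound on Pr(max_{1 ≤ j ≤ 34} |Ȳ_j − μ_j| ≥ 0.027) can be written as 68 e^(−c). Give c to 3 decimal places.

Union bound over the 34 events: Pr(max_{1 ≤ j ≤ 34} |Ȳ_j − μ_j| ≥ 0.027) ≤ 34·2·exp(−2nε²) = 68 exp(−2·3380·0.027²).
So c = 2·3380·0.027² = 4.9280.

4.928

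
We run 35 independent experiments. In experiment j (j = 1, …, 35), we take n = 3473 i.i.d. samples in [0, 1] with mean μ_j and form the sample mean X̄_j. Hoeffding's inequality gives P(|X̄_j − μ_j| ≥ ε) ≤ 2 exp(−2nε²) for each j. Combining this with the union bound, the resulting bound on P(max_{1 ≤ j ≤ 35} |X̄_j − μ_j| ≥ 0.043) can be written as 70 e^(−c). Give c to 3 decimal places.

12.843

Union bound over the 35 events: P(max_{1 ≤ j ≤ 35} |X̄_j − μ_j| ≥ 0.043) ≤ 35·2·exp(−2nε²) = 70 exp(−2·3473·0.043²).
So c = 2·3473·0.043² = 12.8432.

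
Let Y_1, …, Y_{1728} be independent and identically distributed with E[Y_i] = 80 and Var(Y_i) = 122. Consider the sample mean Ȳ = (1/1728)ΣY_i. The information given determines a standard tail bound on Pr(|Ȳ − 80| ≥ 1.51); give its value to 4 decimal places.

With mean and variance of each term known, Chebyshev's inequality bounds the deviation of the sum (or sample mean).
Var(Ȳ) = Var(Y_i)/n = 122/1728 = 0.070602.
Chebyshev: Pr(|Ȳ − 80| ≥ 1.51) ≤ Var(Ȳ)/(1.51)² = 122/(1728·1.51²) = 0.0310.

0.0310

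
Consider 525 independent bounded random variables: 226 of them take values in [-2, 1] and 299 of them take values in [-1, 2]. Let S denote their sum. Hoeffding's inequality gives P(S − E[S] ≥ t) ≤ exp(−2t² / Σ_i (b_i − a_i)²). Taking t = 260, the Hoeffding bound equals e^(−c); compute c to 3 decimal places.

28.614

Σ(b_i − a_i)² = 226·3² + 299·3² = 4725.
c = 2t² / 4725 = 2·260² / 4725 = 28.6138.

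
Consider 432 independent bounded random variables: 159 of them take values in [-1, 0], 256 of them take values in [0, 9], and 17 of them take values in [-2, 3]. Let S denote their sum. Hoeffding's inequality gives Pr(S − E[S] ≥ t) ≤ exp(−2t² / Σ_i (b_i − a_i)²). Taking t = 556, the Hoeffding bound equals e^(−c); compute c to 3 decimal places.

Σ(b_i − a_i)² = 159·1² + 256·9² + 17·5² = 21320.
c = 2t² / 21320 = 2·556² / 21320 = 28.9996.

29.000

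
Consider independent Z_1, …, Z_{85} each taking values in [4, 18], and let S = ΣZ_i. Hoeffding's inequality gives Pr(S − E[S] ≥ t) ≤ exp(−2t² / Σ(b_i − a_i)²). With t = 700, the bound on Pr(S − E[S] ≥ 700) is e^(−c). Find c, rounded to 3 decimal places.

Σ(b_i − a_i)² = 85·(14)² = 16660.
c = 2t²/16660 = 2·700²/16660 = 58.8235.

58.824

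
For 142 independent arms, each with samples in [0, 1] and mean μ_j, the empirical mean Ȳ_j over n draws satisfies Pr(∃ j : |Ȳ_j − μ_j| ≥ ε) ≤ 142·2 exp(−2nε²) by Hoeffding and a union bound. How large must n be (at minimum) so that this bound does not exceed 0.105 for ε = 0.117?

289

Need 2·142·exp(−2nε²) ≤ 0.105, i.e. exp(−2nε²) ≤ 0.105/284.
So 2nε² ≥ ln(284/0.105) = 7.902769.
Hence n ≥ 7.902769/(2·0.117²) = 288.654.
The smallest integer n is 289.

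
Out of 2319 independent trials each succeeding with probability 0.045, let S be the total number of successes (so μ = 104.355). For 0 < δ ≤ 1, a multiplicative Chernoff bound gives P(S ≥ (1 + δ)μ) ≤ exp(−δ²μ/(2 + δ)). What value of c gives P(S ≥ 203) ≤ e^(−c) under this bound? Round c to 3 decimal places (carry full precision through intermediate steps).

Write 203 = (1 + δ)μ, so δ = 203/104.355 − 1 = 0.9452829…
Then the exponent is δ²μ/(2 + δ) = (203 − μ)² / (μ·(2 + δ)) = 31.659924.

31.660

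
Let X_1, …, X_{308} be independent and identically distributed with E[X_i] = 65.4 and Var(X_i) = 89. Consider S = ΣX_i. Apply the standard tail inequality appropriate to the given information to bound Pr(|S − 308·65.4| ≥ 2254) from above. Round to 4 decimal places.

With mean and variance of each term known, Chebyshev's inequality bounds the deviation of the sum (or sample mean).
Var(S) = n·Var(X_i) = 308·89 = 27412.
Chebyshev: Pr(|S − 308·65.4| ≥ 2254) ≤ Var(S)/2254² = 27412/5080516 = 0.0054.

0.0054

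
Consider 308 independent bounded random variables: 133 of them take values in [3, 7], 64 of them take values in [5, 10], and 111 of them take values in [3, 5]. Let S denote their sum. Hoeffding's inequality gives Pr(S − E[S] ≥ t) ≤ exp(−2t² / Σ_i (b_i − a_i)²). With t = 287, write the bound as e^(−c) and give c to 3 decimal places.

39.487

Σ(b_i − a_i)² = 133·4² + 64·5² + 111·2² = 4172.
c = 2t² / 4172 = 2·287² / 4172 = 39.4866.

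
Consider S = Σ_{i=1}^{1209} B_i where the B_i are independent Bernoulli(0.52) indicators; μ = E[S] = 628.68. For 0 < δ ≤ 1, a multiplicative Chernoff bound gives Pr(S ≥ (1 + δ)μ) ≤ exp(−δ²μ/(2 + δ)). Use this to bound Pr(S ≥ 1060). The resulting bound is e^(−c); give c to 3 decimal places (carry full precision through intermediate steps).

Write 1060 = (1 + δ)μ, so δ = 1060/628.68 − 1 = 0.6860724…
Then the exponent is δ²μ/(2 + δ) = (1060 − μ)² / (μ·(2 + δ)) = 110.167079.

110.167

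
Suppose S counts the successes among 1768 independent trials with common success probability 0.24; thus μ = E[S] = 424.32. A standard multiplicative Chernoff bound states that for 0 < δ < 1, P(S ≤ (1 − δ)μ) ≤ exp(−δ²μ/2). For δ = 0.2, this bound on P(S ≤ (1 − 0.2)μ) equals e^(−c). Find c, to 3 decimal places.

8.486

c = δ²μ/2 = 0.2²·424.32/2 = 8.4864.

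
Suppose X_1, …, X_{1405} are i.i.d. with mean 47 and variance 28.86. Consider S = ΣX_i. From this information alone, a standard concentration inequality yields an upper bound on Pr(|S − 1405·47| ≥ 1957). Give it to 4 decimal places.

0.0106

With mean and variance of each term known, Chebyshev's inequality bounds the deviation of the sum (or sample mean).
Var(S) = n·Var(X_i) = 1405·28.86 = 40548.3.
Chebyshev: Pr(|S − 1405·47| ≥ 1957) ≤ Var(S)/1957² = 40548.3/3829849 = 0.0106.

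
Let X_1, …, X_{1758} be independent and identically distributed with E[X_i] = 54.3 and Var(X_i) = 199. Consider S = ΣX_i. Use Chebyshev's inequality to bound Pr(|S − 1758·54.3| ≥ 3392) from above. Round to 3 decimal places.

Var(S) = n·Var(X_i) = 1758·199 = 349842.
Chebyshev: Pr(|S − 1758·54.3| ≥ 3392) ≤ Var(S)/3392² = 349842/11505664 = 0.0304.

0.030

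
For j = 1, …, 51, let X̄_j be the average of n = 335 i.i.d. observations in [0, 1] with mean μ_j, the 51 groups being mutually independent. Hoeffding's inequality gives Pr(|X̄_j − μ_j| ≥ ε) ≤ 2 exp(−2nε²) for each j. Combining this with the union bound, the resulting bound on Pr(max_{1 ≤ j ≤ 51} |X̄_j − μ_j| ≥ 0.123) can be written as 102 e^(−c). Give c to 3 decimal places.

10.136

Union bound over the 51 events: Pr(max_{1 ≤ j ≤ 51} |X̄_j − μ_j| ≥ 0.123) ≤ 51·2·exp(−2nε²) = 102 exp(−2·335·0.123²).
So c = 2·335·0.123² = 10.1364.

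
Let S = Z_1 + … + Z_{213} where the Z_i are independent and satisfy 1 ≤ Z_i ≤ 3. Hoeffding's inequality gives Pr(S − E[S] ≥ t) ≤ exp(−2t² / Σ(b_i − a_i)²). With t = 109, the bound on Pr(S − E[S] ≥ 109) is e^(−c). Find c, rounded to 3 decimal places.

Σ(b_i − a_i)² = 213·(2)² = 852.
c = 2t²/852 = 2·109²/852 = 27.8897.

27.890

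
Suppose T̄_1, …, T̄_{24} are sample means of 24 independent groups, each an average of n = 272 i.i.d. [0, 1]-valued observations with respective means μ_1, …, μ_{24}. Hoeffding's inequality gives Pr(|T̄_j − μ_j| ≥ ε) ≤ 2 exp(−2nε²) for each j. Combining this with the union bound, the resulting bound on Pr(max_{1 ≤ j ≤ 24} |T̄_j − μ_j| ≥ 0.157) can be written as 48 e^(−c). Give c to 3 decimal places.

Union bound over the 24 events: Pr(max_{1 ≤ j ≤ 24} |T̄_j − μ_j| ≥ 0.157) ≤ 24·2·exp(−2nε²) = 48 exp(−2·272·0.157²).
So c = 2·272·0.157² = 13.4091.

13.409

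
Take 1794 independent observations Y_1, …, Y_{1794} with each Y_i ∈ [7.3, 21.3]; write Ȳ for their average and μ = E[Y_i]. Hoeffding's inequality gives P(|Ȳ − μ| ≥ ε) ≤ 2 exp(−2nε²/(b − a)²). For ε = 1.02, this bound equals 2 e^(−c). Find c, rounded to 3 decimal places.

19.046

c = 2nε²/(b − a)² = 2·1794·1.02² / 14² = 19.0457.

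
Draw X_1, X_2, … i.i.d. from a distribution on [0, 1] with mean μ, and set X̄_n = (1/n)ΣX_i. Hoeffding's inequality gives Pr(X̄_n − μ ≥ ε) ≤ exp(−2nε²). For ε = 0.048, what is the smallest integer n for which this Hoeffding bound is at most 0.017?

885

Require exp(−2nε²) ≤ 0.017, i.e. 2nε² ≥ ln(1/0.017) = 4.074542.
So n ≥ 4.074542 / (2·0.048²) = 884.232.
The smallest integer n is 885.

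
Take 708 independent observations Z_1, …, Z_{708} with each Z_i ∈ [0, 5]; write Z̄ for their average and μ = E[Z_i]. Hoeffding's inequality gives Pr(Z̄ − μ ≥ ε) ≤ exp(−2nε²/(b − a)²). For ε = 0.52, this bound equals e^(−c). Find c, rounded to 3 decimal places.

15.315

c = 2nε²/(b − a)² = 2·708·0.52² / 5² = 15.3155.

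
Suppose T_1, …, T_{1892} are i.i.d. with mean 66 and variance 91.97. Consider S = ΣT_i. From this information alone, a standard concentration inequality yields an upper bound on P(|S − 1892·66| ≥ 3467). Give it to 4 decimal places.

With mean and variance of each term known, Chebyshev's inequality bounds the deviation of the sum (or sample mean).
Var(S) = n·Var(T_i) = 1892·91.97 = 174007.24.
Chebyshev: P(|S − 1892·66| ≥ 3467) ≤ Var(S)/3467² = 174007.24/12020089 = 0.0145.

0.0145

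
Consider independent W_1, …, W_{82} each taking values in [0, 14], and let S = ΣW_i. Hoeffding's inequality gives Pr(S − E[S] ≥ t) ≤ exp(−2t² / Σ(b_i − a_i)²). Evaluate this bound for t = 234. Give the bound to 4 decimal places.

Σ(b_i − a_i)² = 82·(14)² = 16072.
Exponent = 2·234²/16072 = 6.8138.
Bound = exp(−6.8138) = 0.00110.

0.0011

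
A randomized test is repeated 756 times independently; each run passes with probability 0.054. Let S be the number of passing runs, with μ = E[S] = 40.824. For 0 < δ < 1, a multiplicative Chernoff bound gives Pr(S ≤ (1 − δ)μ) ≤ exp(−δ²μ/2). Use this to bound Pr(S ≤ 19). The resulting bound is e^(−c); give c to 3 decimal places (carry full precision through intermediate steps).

5.833

Write 19 = (1 − δ)μ, so δ = 1 − 19/40.824 = 0.5345875…
Then the exponent is δ²μ/2 = (μ − 19)²/(2μ) = 5.833419.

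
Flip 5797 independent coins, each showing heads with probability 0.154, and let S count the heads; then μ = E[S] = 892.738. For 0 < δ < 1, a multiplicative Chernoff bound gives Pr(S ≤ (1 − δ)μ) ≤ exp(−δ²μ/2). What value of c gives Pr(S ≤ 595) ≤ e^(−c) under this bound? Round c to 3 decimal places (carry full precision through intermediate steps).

Write 595 = (1 − δ)μ, so δ = 1 − 595/892.738 = 0.3335111…
Then the exponent is δ²μ/2 = (μ − 595)²/(2μ) = 49.649459.

49.649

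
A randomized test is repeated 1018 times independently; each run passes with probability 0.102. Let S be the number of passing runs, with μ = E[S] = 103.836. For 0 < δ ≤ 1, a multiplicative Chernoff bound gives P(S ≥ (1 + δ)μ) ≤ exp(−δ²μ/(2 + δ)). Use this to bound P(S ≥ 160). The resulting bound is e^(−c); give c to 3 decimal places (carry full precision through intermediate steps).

Write 160 = (1 + δ)μ, so δ = 160/103.836 − 1 = 0.5408914…
Then the exponent is δ²μ/(2 + δ) = (160 − μ)² / (μ·(2 + δ)) = 11.955893.

11.956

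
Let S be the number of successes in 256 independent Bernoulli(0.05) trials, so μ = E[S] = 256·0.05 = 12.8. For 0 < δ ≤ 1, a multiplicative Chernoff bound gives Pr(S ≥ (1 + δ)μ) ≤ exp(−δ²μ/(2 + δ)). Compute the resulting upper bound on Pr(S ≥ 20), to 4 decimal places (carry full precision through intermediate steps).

Write 20 = (1 + δ)μ, so δ = 20/12.8 − 1 = 0.5625…
Then the exponent is δ²μ/(2 + δ) = (20 − μ)² / (μ·(2 + δ)) = 1.580488.
Bound = exp(−1.580488) = 0.20587.

0.2059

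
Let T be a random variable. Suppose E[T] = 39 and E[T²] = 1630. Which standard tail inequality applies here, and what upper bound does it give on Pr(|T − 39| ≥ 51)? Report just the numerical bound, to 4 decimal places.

0.0419

The first two moments determine the variance, so Chebyshev's inequality is the sharpest standard bound available.
Var(T) = E[T²] − (E[T])² = 1630 − 1521 = 109.
Chebyshev's inequality: Pr(|T − μ| ≥ t) ≤ Var(T)/t² = 109/2601 = 0.0419.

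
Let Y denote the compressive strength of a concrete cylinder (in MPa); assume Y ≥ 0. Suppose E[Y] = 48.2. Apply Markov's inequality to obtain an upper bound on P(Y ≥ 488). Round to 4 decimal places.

0.0988

Markov's inequality: for a non-negative random variable, P(Y ≥ a) ≤ E[Y]/a.
Here E[Y] = 48.2 and a = 488, so the bound is 48.2/488 = 0.0988.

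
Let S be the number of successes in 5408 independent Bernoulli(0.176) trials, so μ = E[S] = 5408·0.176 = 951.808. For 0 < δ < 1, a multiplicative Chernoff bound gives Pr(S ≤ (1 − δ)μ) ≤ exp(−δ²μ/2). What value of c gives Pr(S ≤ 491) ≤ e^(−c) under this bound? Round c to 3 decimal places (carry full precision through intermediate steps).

111.548

Write 491 = (1 − δ)μ, so δ = 1 − 491/951.808 = 0.4841397…
Then the exponent is δ²μ/2 = (μ − 491)²/(2μ) = 111.547714.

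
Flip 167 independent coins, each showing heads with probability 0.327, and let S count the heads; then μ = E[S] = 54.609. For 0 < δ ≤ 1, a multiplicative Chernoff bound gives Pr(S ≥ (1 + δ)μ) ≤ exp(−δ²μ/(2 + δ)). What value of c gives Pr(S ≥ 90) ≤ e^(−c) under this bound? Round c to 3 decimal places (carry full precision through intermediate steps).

Write 90 = (1 + δ)μ, so δ = 90/54.609 − 1 = 0.64808…
Then the exponent is δ²μ/(2 + δ) = (90 − μ)² / (μ·(2 + δ)) = 8.661445.

8.661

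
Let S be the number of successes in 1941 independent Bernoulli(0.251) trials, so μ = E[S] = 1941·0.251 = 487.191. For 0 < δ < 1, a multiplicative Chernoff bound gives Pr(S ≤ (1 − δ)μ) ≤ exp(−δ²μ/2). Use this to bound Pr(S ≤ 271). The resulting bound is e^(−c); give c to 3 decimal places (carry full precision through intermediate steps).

47.967

Write 271 = (1 − δ)μ, so δ = 1 − 271/487.191 = 0.44375…
Then the exponent is δ²μ/2 = (μ − 271)²/(2μ) = 47.967377.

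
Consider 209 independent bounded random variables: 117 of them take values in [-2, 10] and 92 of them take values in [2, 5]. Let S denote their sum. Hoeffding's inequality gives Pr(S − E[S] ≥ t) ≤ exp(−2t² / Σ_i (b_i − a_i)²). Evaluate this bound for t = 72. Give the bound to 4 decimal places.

0.5562

Σ(b_i − a_i)² = 117·12² + 92·3² = 17676.
Exponent = 2·72² / 17676 = 0.58656.
Bound = exp(−0.58656) = 0.55624.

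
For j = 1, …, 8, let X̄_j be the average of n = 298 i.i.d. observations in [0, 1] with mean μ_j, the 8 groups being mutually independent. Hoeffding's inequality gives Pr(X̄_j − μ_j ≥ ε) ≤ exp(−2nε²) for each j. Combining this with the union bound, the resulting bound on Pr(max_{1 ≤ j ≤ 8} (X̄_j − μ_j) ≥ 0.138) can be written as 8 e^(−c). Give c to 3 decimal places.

Union bound over the 8 events: Pr(max_{1 ≤ j ≤ 8} (X̄_j − μ_j) ≥ 0.138) ≤ 8·exp(−2nε²) = 8 exp(−2·298·0.138²).
So c = 2·298·0.138² = 11.3502.

11.350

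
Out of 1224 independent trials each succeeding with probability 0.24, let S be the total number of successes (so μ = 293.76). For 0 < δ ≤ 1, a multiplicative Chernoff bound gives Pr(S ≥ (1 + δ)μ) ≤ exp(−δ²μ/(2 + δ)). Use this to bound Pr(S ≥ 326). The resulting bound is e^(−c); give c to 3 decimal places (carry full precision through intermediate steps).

Write 326 = (1 + δ)μ, so δ = 326/293.76 − 1 = 0.1097495…
Then the exponent is δ²μ/(2 + δ) = (326 − μ)² / (μ·(2 + δ)) = 1.677129.

1.677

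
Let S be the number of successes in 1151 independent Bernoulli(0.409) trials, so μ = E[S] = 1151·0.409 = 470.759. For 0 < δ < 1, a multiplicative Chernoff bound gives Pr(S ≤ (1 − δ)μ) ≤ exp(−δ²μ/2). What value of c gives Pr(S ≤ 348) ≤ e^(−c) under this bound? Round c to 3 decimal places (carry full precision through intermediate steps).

16.006

Write 348 = (1 − δ)μ, so δ = 1 − 348/470.759 = 0.2607682…
Then the exponent is δ²μ/2 = (μ − 348)²/(2μ) = 16.005825.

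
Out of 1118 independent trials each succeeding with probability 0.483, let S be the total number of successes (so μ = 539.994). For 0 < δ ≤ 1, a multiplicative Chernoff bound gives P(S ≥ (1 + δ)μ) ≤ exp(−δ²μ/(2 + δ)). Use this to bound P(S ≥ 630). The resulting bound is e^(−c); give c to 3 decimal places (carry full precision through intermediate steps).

6.924

Write 630 = (1 + δ)μ, so δ = 630/539.994 − 1 = 0.1666796…
Then the exponent is δ²μ/(2 + δ) = (630 − μ)² / (μ·(2 + δ)) = 6.924036.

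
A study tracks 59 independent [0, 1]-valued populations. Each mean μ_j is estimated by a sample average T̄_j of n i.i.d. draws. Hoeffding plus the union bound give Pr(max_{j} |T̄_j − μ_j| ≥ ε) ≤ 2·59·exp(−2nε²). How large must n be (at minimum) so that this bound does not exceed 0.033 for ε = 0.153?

Need 2·59·exp(−2nε²) ≤ 0.033, i.e. exp(−2nε²) ≤ 0.033/118.
So 2nε² ≥ ln(118/0.033) = 8.181932.
Hence n ≥ 8.181932/(2·0.153²) = 174.760.
The smallest integer n is 175.

175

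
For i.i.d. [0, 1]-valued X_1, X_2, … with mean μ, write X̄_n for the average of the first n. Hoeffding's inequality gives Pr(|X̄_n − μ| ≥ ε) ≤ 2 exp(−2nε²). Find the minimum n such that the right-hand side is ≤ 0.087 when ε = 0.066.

360

Require 2·exp(−2nε²) ≤ 0.087, i.e. 2nε² ≥ ln(2/0.087) = 3.134994.
So n ≥ 3.134994 / (2·0.066²) = 359.848.
The smallest integer n is 360.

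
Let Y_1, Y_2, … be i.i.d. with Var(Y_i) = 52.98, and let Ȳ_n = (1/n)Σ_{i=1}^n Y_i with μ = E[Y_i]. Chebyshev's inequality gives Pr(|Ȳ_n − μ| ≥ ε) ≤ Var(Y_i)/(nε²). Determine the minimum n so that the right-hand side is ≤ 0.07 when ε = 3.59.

59

Require 52.98/(n·3.59²) ≤ 0.07, i.e. n ≥ 52.98/(0.07·3.59²) = 58.725.
The smallest integer n is 59.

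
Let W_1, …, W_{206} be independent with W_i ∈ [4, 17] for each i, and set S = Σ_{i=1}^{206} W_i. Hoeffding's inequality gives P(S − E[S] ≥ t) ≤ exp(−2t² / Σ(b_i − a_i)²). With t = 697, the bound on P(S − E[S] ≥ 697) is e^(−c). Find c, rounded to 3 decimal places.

27.909

Σ(b_i − a_i)² = 206·(13)² = 34814.
c = 2t²/34814 = 2·697²/34814 = 27.9088.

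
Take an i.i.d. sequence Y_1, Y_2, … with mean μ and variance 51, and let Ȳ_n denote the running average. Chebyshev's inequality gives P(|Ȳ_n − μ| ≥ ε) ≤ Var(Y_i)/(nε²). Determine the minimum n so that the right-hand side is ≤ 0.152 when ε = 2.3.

Require 51/(n·2.3²) ≤ 0.152, i.e. n ≥ 51/(0.152·2.3²) = 63.427.
The smallest integer n is 64.

64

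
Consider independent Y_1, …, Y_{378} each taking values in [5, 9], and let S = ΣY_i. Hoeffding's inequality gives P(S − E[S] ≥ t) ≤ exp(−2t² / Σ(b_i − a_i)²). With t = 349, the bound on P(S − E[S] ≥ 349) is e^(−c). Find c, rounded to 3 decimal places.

Σ(b_i − a_i)² = 378·(4)² = 6048.
c = 2t²/6048 = 2·349²/6048 = 40.2781.

40.278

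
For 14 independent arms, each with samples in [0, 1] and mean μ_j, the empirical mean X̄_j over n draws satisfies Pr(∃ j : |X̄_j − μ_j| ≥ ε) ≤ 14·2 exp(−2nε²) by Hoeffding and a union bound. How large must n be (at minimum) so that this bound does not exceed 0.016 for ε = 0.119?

264

Need 2·14·exp(−2nε²) ≤ 0.016, i.e. exp(−2nε²) ≤ 0.016/28.
So 2nε² ≥ ln(28/0.016) = 7.467371.
Hence n ≥ 7.467371/(2·0.119²) = 263.660.
The smallest integer n is 264.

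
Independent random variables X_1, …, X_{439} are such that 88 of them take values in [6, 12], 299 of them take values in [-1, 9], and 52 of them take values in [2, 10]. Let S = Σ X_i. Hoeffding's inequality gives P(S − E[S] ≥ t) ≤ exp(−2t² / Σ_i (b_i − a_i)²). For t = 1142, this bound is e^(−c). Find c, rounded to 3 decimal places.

Σ(b_i − a_i)² = 88·6² + 299·10² + 52·8² = 36396.
c = 2t² / 36396 = 2·1142² / 36396 = 71.6652.

71.665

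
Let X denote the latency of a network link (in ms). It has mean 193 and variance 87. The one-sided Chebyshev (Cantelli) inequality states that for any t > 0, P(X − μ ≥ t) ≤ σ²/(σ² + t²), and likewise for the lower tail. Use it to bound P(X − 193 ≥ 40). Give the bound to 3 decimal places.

0.052

Here σ² = 87 and t = 40, so σ² + t² = 1687.
Cantelli's bound: 87/1687 = 0.0516.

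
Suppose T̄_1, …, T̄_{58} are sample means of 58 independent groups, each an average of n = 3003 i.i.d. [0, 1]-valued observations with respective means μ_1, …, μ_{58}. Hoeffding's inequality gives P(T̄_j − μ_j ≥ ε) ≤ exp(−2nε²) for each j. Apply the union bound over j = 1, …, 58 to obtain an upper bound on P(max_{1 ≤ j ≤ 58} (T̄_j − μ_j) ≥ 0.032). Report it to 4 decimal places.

Per-experiment Hoeffding bound: exp(−2·3003·0.032²) = exp(−6.15014) = 0.0021332.
Union bound over 58 events: 58·0.0021332 = 0.12372.

0.1237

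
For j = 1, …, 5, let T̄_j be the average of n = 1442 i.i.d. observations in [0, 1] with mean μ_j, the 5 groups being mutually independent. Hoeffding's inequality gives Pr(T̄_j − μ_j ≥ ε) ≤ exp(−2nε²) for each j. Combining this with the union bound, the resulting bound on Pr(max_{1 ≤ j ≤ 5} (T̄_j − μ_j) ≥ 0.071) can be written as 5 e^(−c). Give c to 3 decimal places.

14.538

Union bound over the 5 events: Pr(max_{1 ≤ j ≤ 5} (T̄_j − μ_j) ≥ 0.071) ≤ 5·exp(−2nε²) = 5 exp(−2·1442·0.071²).
So c = 2·1442·0.071² = 14.5382.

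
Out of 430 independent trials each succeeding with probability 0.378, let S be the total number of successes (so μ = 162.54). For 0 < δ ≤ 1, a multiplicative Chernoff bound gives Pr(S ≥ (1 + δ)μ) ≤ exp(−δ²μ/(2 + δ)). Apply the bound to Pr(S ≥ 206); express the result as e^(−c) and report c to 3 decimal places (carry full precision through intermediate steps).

5.125

Write 206 = (1 + δ)μ, so δ = 206/162.54 − 1 = 0.2673803…
Then the exponent is δ²μ/(2 + δ) = (206 − μ)² / (μ·(2 + δ)) = 5.125011.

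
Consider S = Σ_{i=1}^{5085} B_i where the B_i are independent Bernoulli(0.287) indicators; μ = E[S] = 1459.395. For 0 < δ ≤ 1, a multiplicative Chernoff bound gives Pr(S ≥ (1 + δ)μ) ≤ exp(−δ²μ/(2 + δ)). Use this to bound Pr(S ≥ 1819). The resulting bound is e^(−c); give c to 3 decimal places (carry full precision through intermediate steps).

Write 1819 = (1 + δ)μ, so δ = 1819/1459.395 − 1 = 0.2464069…
Then the exponent is δ²μ/(2 + δ) = (1819 − μ)² / (μ·(2 + δ)) = 39.444837.

39.445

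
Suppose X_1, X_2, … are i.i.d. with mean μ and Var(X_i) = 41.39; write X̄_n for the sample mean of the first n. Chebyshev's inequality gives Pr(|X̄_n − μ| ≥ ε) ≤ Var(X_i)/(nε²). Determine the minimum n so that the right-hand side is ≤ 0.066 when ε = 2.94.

Require 41.39/(n·2.94²) ≤ 0.066, i.e. n ≥ 41.39/(0.066·2.94²) = 72.553.
The smallest integer n is 73.

73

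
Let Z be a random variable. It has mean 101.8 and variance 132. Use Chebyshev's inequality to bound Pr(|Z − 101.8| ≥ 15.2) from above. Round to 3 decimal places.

0.571

Chebyshev: Pr(|Z − μ| ≥ t) ≤ Var(Z)/t².
Bound = 132 / 231.04 = 0.5713.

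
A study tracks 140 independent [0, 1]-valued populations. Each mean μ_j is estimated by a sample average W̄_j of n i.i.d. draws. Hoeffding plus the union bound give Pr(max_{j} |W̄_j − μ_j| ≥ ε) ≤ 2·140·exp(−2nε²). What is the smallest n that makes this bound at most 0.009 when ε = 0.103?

Need 2·140·exp(−2nε²) ≤ 0.009, i.e. exp(−2nε²) ≤ 0.009/280.
So 2nε² ≥ ln(280/0.009) = 10.345320.
Hence n ≥ 10.345320/(2·0.103²) = 487.573.
The smallest integer n is 488.

488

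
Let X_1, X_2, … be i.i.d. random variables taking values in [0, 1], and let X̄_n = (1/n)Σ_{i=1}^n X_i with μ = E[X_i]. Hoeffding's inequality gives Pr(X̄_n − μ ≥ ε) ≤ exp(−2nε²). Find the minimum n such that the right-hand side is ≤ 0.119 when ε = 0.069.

Require exp(−2nε²) ≤ 0.119, i.e. 2nε² ≥ ln(1/0.119) = 2.128632.
So n ≥ 2.128632 / (2·0.069²) = 223.549.
The smallest integer n is 224.

224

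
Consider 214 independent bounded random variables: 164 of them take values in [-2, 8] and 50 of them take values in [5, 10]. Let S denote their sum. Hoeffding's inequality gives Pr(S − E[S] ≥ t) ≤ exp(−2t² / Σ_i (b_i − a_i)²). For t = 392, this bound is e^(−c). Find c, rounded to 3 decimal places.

17.412

Σ(b_i − a_i)² = 164·10² + 50·5² = 17650.
c = 2t² / 17650 = 2·392² / 17650 = 17.4124.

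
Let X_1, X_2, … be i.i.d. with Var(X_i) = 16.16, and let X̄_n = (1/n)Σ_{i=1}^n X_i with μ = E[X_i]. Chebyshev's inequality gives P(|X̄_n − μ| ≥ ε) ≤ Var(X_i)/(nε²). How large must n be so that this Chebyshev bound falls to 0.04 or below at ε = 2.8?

52

Require 16.16/(n·2.8²) ≤ 0.04, i.e. n ≥ 16.16/(0.04·2.8²) = 51.531.
The smallest integer n is 52.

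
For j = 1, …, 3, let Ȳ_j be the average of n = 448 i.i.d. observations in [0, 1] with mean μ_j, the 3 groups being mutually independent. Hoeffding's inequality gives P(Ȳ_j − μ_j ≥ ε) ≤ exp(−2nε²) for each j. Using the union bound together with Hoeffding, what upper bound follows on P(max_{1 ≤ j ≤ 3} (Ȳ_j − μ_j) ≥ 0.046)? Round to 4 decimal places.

0.4505

Per-experiment Hoeffding bound: exp(−2·448·0.046²) = exp(−1.89594) = 0.15018.
Union bound over 3 events: 3·0.15018 = 0.45053.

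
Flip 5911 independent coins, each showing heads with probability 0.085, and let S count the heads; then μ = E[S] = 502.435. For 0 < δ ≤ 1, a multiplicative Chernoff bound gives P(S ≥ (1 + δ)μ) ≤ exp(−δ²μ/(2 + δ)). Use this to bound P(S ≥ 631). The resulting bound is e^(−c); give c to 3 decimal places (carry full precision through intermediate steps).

Write 631 = (1 + δ)μ, so δ = 631/502.435 − 1 = 0.2558838…
Then the exponent is δ²μ/(2 + δ) = (631 − μ)² / (μ·(2 + δ)) = 14.583068.

14.583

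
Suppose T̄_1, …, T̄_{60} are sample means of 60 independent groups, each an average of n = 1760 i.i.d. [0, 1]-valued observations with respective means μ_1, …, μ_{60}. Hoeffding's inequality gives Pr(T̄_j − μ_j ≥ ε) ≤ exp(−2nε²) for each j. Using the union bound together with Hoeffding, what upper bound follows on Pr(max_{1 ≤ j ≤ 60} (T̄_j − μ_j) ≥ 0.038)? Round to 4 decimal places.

Per-experiment Hoeffding bound: exp(−2·1760·0.038²) = exp(−5.08288) = 0.006202.
Union bound over 60 events: 60·0.006202 = 0.37212.

0.3721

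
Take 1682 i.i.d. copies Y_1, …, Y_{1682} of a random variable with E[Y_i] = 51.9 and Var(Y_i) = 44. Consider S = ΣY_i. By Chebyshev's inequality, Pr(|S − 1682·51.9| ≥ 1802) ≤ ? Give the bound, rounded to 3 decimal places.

Var(S) = n·Var(Y_i) = 1682·44 = 74008.
Chebyshev: Pr(|S − 1682·51.9| ≥ 1802) ≤ Var(S)/1802² = 74008/3247204 = 0.0228.

0.023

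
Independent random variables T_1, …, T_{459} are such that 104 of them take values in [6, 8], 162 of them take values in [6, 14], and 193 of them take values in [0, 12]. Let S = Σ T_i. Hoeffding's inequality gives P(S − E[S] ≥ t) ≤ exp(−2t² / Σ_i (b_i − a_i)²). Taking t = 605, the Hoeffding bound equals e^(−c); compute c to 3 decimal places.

18.977

Σ(b_i − a_i)² = 104·2² + 162·8² + 193·12² = 38576.
c = 2t² / 38576 = 2·605² / 38576 = 18.9768.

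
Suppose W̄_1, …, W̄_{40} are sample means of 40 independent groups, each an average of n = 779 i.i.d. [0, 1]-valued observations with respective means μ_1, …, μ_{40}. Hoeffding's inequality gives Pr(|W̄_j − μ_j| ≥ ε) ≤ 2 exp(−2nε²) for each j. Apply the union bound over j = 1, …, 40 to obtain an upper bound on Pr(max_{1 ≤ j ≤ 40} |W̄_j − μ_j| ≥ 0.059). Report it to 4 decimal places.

0.3530

Per-experiment Hoeffding bound: 2·exp(−2·779·0.059²) = 2·exp(−5.42340) = 0.0088243.
Union bound over 40 events: 40·0.0088243 = 0.35297.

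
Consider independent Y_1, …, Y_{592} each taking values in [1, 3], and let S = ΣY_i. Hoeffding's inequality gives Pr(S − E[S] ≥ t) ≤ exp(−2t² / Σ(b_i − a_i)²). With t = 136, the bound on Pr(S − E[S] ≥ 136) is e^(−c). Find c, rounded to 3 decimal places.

Σ(b_i − a_i)² = 592·(2)² = 2368.
c = 2t²/2368 = 2·136²/2368 = 15.6216.

15.622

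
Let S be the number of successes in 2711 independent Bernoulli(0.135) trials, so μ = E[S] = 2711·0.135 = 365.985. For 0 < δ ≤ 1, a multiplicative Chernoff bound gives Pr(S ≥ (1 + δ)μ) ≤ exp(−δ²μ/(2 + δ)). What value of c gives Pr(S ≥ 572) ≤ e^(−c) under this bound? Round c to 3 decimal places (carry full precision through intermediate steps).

45.248

Write 572 = (1 + δ)μ, so δ = 572/365.985 − 1 = 0.5629056…
Then the exponent is δ²μ/(2 + δ) = (572 − μ)² / (μ·(2 + δ)) = 45.248250.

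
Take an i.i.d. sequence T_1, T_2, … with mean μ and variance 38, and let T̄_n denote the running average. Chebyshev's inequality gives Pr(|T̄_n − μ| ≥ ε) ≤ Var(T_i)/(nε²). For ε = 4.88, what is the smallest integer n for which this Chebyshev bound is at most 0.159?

Require 38/(n·4.88²) ≤ 0.159, i.e. n ≥ 38/(0.159·4.88²) = 10.036.
The smallest integer n is 11.

11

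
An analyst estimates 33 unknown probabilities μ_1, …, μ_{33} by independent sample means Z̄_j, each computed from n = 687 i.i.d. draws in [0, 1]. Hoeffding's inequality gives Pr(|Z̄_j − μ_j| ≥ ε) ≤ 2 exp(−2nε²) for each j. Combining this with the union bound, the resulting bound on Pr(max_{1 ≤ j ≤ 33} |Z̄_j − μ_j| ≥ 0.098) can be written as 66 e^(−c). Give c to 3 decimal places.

Union bound over the 33 events: Pr(max_{1 ≤ j ≤ 33} |Z̄_j − μ_j| ≥ 0.098) ≤ 33·2·exp(−2nε²) = 66 exp(−2·687·0.098²).
So c = 2·687·0.098² = 13.1959.

13.196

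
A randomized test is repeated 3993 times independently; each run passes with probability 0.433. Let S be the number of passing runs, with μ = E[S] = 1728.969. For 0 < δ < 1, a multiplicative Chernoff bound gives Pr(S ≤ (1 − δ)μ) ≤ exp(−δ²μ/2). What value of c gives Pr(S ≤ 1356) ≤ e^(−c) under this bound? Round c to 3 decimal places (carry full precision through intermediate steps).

Write 1356 = (1 − δ)μ, so δ = 1 − 1356/1728.969 = 0.2157176…
Then the exponent is δ²μ/2 = (μ − 1356)²/(2μ) = 40.227984.

40.228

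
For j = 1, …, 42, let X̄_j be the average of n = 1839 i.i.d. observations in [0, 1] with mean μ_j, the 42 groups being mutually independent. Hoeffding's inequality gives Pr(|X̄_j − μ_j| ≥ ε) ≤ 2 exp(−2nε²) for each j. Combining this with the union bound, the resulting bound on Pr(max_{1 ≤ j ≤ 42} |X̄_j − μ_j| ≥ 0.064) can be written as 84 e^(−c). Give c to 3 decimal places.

Union bound over the 42 events: Pr(max_{1 ≤ j ≤ 42} |X̄_j − μ_j| ≥ 0.064) ≤ 42·2·exp(−2nε²) = 84 exp(−2·1839·0.064²).
So c = 2·1839·0.064² = 15.0651.

15.065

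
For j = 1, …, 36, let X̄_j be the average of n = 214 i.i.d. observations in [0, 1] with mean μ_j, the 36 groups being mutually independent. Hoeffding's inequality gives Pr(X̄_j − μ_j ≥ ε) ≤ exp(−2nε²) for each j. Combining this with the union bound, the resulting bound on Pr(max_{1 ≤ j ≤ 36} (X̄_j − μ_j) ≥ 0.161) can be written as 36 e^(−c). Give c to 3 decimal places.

Union bound over the 36 events: Pr(max_{1 ≤ j ≤ 36} (X̄_j − μ_j) ≥ 0.161) ≤ 36·exp(−2nε²) = 36 exp(−2·214·0.161²).
So c = 2·214·0.161² = 11.0942.

11.094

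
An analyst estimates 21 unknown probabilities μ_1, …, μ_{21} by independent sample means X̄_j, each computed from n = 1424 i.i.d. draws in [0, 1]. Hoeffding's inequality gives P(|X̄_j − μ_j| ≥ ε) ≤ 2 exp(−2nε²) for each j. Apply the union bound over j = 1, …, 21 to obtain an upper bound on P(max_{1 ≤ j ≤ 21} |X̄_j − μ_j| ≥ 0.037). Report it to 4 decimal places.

Per-experiment Hoeffding bound: 2·exp(−2·1424·0.037²) = 2·exp(−3.89891) = 0.040528.
Union bound over 21 events: 21·0.040528 = 0.85109.

0.8511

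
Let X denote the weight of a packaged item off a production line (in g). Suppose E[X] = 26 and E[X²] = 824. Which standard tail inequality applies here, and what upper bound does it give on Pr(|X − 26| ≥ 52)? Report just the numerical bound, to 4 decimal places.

The first two moments determine the variance, so Chebyshev's inequality is the sharpest standard bound available.
Var(X) = E[X²] − (E[X])² = 824 − 676 = 148.
Chebyshev's inequality: Pr(|X − μ| ≥ t) ≤ Var(X)/t² = 148/2704 = 0.0547.

0.0547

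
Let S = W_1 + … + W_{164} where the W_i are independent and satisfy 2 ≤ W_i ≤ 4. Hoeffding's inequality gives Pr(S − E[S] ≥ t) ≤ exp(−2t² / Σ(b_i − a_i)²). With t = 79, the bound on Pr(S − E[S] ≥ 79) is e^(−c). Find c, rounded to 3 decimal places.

19.027

Σ(b_i − a_i)² = 164·(2)² = 656.
c = 2t²/656 = 2·79²/656 = 19.0274.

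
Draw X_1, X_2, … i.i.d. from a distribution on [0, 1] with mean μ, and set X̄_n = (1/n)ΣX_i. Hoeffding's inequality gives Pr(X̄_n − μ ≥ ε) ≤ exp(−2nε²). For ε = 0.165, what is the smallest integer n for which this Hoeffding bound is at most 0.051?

55

Require exp(−2nε²) ≤ 0.051, i.e. 2nε² ≥ ln(1/0.051) = 2.975930.
So n ≥ 2.975930 / (2·0.165²) = 54.654.
The smallest integer n is 55.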